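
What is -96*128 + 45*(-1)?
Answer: -12333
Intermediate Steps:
-96*128 + 45*(-1) = -12288 - 45 = -12333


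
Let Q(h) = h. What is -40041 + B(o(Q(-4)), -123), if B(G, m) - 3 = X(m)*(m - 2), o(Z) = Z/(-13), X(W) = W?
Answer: -24663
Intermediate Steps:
o(Z) = -Z/13 (o(Z) = Z*(-1/13) = -Z/13)
B(G, m) = 3 + m*(-2 + m) (B(G, m) = 3 + m*(m - 2) = 3 + m*(-2 + m))
-40041 + B(o(Q(-4)), -123) = -40041 + (3 + (-123)**2 - 2*(-123)) = -40041 + (3 + 15129 + 246) = -40041 + 15378 = -24663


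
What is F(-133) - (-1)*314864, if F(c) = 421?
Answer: 315285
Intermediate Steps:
F(-133) - (-1)*314864 = 421 - (-1)*314864 = 421 - 1*(-314864) = 421 + 314864 = 315285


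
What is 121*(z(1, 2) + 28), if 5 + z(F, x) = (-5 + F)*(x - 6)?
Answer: 4719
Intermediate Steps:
z(F, x) = -5 + (-6 + x)*(-5 + F) (z(F, x) = -5 + (-5 + F)*(x - 6) = -5 + (-5 + F)*(-6 + x) = -5 + (-6 + x)*(-5 + F))
121*(z(1, 2) + 28) = 121*((25 - 6*1 - 5*2 + 1*2) + 28) = 121*((25 - 6 - 10 + 2) + 28) = 121*(11 + 28) = 121*39 = 4719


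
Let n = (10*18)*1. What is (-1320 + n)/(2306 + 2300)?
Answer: -570/2303 ≈ -0.24750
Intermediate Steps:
n = 180 (n = 180*1 = 180)
(-1320 + n)/(2306 + 2300) = (-1320 + 180)/(2306 + 2300) = -1140/4606 = -1140*1/4606 = -570/2303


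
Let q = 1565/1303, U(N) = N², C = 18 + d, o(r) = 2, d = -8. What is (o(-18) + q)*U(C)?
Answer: 417100/1303 ≈ 320.11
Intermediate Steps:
C = 10 (C = 18 - 8 = 10)
q = 1565/1303 (q = 1565*(1/1303) = 1565/1303 ≈ 1.2011)
(o(-18) + q)*U(C) = (2 + 1565/1303)*10² = (4171/1303)*100 = 417100/1303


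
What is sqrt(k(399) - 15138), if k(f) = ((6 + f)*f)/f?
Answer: 3*I*sqrt(1637) ≈ 121.38*I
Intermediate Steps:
k(f) = 6 + f (k(f) = (f*(6 + f))/f = 6 + f)
sqrt(k(399) - 15138) = sqrt((6 + 399) - 15138) = sqrt(405 - 15138) = sqrt(-14733) = 3*I*sqrt(1637)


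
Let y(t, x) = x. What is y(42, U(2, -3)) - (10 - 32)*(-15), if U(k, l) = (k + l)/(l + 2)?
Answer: -329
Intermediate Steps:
U(k, l) = (k + l)/(2 + l)
y(42, U(2, -3)) - (10 - 32)*(-15) = (2 - 3)/(2 - 3) - (10 - 32)*(-15) = -1/(-1) - (-22)*(-15) = -1*(-1) - 1*330 = 1 - 330 = -329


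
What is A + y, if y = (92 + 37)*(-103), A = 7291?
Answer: -5996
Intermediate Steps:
y = -13287 (y = 129*(-103) = -13287)
A + y = 7291 - 13287 = -5996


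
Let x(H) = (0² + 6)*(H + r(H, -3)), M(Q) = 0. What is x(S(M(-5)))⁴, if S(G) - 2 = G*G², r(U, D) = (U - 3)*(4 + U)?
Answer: 331776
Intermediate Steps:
r(U, D) = (-3 + U)*(4 + U)
S(G) = 2 + G³ (S(G) = 2 + G*G² = 2 + G³)
x(H) = -72 + 6*H² + 12*H (x(H) = (0² + 6)*(H + (-12 + H + H²)) = (0 + 6)*(-12 + H² + 2*H) = 6*(-12 + H² + 2*H) = -72 + 6*H² + 12*H)
x(S(M(-5)))⁴ = (-72 + 6*(2 + 0³)² + 12*(2 + 0³))⁴ = (-72 + 6*(2 + 0)² + 12*(2 + 0))⁴ = (-72 + 6*2² + 12*2)⁴ = (-72 + 6*4 + 24)⁴ = (-72 + 24 + 24)⁴ = (-24)⁴ = 331776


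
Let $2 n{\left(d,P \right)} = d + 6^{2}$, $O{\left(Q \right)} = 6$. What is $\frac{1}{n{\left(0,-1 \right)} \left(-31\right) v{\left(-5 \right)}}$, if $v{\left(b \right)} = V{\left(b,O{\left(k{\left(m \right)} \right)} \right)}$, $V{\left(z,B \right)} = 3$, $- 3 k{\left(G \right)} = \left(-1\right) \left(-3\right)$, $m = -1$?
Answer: $- \frac{1}{1674} \approx -0.00059737$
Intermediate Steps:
$k{\left(G \right)} = -1$ ($k{\left(G \right)} = - \frac{\left(-1\right) \left(-3\right)}{3} = \left(- \frac{1}{3}\right) 3 = -1$)
$n{\left(d,P \right)} = 18 + \frac{d}{2}$ ($n{\left(d,P \right)} = \frac{d + 6^{2}}{2} = \frac{d + 36}{2} = \frac{36 + d}{2} = 18 + \frac{d}{2}$)
$v{\left(b \right)} = 3$
$\frac{1}{n{\left(0,-1 \right)} \left(-31\right) v{\left(-5 \right)}} = \frac{1}{\left(18 + \frac{1}{2} \cdot 0\right) \left(-31\right) 3} = \frac{1}{\left(18 + 0\right) \left(-31\right) 3} = \frac{1}{18 \left(-31\right) 3} = \frac{1}{\left(-558\right) 3} = \frac{1}{-1674} = - \frac{1}{1674}$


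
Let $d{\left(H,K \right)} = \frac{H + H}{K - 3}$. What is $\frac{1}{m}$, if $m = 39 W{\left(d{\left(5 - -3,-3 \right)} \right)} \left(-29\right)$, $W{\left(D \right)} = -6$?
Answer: $\frac{1}{6786} \approx 0.00014736$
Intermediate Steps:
$d{\left(H,K \right)} = \frac{2 H}{-3 + K}$
$m = 6786$ ($m = 39 \left(-6\right) \left(-29\right) = \left(-234\right) \left(-29\right) = 6786$)
$\frac{1}{m} = \frac{1}{6786}$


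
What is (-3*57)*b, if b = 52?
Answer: -8892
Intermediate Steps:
(-3*57)*b = -3*57*52 = -171*52 = -8892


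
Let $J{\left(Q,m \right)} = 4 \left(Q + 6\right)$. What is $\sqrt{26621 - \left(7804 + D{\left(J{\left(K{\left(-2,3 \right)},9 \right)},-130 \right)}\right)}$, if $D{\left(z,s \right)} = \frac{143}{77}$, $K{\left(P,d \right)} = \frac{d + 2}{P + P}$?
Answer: $\frac{9 \sqrt{11382}}{7} \approx 137.17$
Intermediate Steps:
$K{\left(P,d \right)} = \frac{2 + d}{2 P}$
$J{\left(Q,m \right)} = 24 + 4 Q$ ($J{\left(Q,m \right)} = 4 \left(6 + Q\right) = 24 + 4 Q$)
$D{\left(z,s \right)} = \frac{13}{7}$ ($D{\left(z,s \right)} = 143 \cdot \frac{1}{77} = \frac{13}{7}$)
$\sqrt{26621 - \left(7804 + D{\left(J{\left(K{\left(-2,3 \right)},9 \right)},-130 \right)}\right)} = \sqrt{26621 - \frac{54641}{7}} = \sqrt{\frac{131706}{7}} = \frac{9 \sqrt{11382}}{7}$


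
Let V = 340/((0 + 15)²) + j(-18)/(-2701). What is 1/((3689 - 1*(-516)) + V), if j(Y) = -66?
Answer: 121545/511283363 ≈ 0.00023773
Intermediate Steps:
V = 186638/121545 (V = 340/((0 + 15)²) - 66/(-2701) = 340/(15²) - 66*(-1/2701) = 340/225 + 66/2701 = 340*(1/225) + 66/2701 = 68/45 + 66/2701 = 186638/121545 ≈ 1.5355)
1/((3689 - 1*(-516)) + V) = 1/((3689 - 1*(-516)) + 186638/121545) = 1/((3689 + 516) + 186638/121545) = 1/(4205 + 186638/121545) = 1/(511283363/121545) = 121545/511283363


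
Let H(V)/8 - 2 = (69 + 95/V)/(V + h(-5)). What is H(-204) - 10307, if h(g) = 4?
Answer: -52498081/5100 ≈ -10294.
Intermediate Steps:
H(V) = 16 + 8*(69 + 95/V)/(4 + V) (H(V) = 16 + 8*((69 + 95/V)/(V + 4)) = 16 + 8*((69 + 95/V)/(4 + V)) = 16 + 8*(69 + 95/V)/(4 + V))
H(-204) - 10307 = 8*(95 + 2*(-204)² + 77*(-204))/(-204*(4 - 204)) - 10307 = 8*(-1/204)*(95 + 2*41616 - 15708)/(-200) - 10307 = 8*(-1/204)*(-1/200)*(95 + 83232 - 15708) - 10307 = 8*(-1/204)*(-1/200)*67619 - 10307 = 67619/5100 - 10307 = -52498081/5100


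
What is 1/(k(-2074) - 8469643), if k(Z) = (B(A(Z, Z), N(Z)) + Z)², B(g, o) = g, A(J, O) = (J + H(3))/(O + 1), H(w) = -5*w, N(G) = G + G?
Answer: -4297329/17929943463578 ≈ -2.3967e-7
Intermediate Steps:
N(G) = 2*G
A(J, O) = (-15 + J)/(1 + O) (A(J, O) = (J - 5*3)/(O + 1) = (J - 15)/(1 + O) = (-15 + J)/(1 + O))
k(Z) = (Z + (-15 + Z)/(1 + Z))² (k(Z) = ((-15 + Z)/(1 + Z) + Z)² = (Z + (-15 + Z)/(1 + Z))²)
1/(k(-2074) - 8469643) = 1/((-15 - 2074 - 2074*(1 - 2074))²/(1 - 2074)² - 8469643) = 1/((-15 - 2074 - 2074*(-2073))²/(-2073)² - 8469643) = 1/((-15 - 2074 + 4299402)²/4297329 - 8469643) = 1/((1/4297329)*4297313² - 8469643) = 1/((1/4297329)*18466899019969 - 8469643) = 1/(18466899019969/4297329 - 8469643) = 1/(-17929943463578/4297329) = -4297329/17929943463578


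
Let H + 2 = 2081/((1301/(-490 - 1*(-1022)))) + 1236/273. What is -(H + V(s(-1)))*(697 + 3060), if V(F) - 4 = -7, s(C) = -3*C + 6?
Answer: -29099244981/9107 ≈ -3.1953e+6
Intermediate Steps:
s(C) = 6 - 3*C
V(F) = -3 (V(F) = 4 - 7 = -3)
H = 101044602/118391 (H = -2 + (2081/((1301/(-490 - 1*(-1022)))) + 1236/273) = -2 + (2081/((1301/(-490 + 1022))) + 1236*(1/273)) = -2 + (2081/((1301/532)) + 412/91) = -2 + (2081/((1301*(1/532))) + 412/91) = -2 + (2081/(1301/532) + 412/91) = -2 + (2081*(532/1301) + 412/91) = -2 + (1107092/1301 + 412/91) = -2 + 101281384/118391 = 101044602/118391 ≈ 853.48)
-(H + V(s(-1)))*(697 + 3060) = -(101044602/118391 - 3)*(697 + 3060) = -100689429*3757/118391 = -1*29099244981/9107 = -29099244981/9107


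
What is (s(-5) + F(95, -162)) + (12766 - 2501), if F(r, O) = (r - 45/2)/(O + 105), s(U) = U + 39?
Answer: 1173941/114 ≈ 10298.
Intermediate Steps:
s(U) = 39 + U
F(r, O) = (-45/2 + r)/(105 + O) (F(r, O) = (r - 45*1/2)/(105 + O) = (r - 45/2)/(105 + O) = (-45/2 + r)/(105 + O))
(s(-5) + F(95, -162)) + (12766 - 2501) = ((39 - 5) + (-45/2 + 95)/(105 - 162)) + (12766 - 2501) = (34 + (145/2)/(-57)) + 10265 = (34 - 1/57*145/2) + 10265 = (34 - 145/114) + 10265 = 3731/114 + 10265 = 1173941/114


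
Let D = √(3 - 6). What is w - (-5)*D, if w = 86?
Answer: 86 + 5*I*√3 ≈ 86.0 + 8.6602*I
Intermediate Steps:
D = I*√3 (D = √(-3) = I*√3 ≈ 1.732*I)
w - (-5)*D = 86 - (-5)*I*√3 = 86 + 5*I*√3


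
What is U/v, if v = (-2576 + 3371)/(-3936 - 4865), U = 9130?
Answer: -16070626/159 ≈ -1.0107e+5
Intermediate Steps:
v = -795/8801 (v = 795/(-8801) = 795*(-1/8801) = -795/8801 ≈ -0.090331)
U/v = 9130/(-795/8801) = 9130*(-8801/795) = -16070626/159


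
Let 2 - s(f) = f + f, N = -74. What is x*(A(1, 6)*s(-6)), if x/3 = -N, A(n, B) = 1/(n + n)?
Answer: 1554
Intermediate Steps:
A(n, B) = 1/(2*n)
s(f) = 2 - 2*f (s(f) = 2 - (f + f) = 2 - 2*f)
x = 222 (x = 3*(-1*(-74)) = 3*74 = 222)
x*(A(1, 6)*s(-6)) = 222*(((1/2)/1)*(2 - 2*(-6))) = 222*(((1/2)*1)*(2 + 12)) = 222*((1/2)*14) = 222*7 = 1554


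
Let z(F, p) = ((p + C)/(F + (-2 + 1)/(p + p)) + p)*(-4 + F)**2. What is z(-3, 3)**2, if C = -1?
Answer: 4862025/361 ≈ 13468.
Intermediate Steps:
z(F, p) = (-4 + F)**2*(p + (-1 + p)/(F - 1/(2*p))) (z(F, p) = ((p - 1)/(F + (-2 + 1)/(p + p)) + p)*(-4 + F)**2 = ((-1 + p)/(F - 1/(2*p)) + p)*(-4 + F)**2 = (p + (-1 + p)/(F - 1/(2*p)))*(-4 + F)**2 = (-4 + F)**2*(p + (-1 + p)/(F - 1/(2*p))))
z(-3, 3)**2 = (3*(-4 - 3)**2*(-3 + 2*3 + 2*(-3)*3)/(-1 + 2*(-3)*3))**2 = (3*(-7)**2*(-3 + 6 - 18)/(-1 - 18))**2 = (3*49*(-15)/(-19))**2 = (3*(-1/19)*49*(-15))**2 = (2205/19)**2 = 4862025/361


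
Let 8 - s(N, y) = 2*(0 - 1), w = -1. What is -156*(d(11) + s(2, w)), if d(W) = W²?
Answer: -20436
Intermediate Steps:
s(N, y) = 10 (s(N, y) = 8 - 2*(0 - 1) = 8 - 2*(-1) = 8 - 1*(-2) = 8 + 2 = 10)
-156*(d(11) + s(2, w)) = -156*(11² + 10) = -156*(121 + 10) = -156*131 = -20436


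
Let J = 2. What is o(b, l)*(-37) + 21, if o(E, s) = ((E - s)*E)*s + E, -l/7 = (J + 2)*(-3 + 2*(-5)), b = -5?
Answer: -24848254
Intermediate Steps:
l = 364 (l = -7*(2 + 2)*(-3 + 2*(-5)) = -28*(-3 - 10) = -28*(-13) = -7*(-52) = 364)
o(E, s) = E + E*s*(E - s) (o(E, s) = (E*(E - s))*s + E = E*s*(E - s) + E = E + E*s*(E - s))
o(b, l)*(-37) + 21 = -5*(1 - 1*364**2 - 5*364)*(-37) + 21 = -5*(1 - 1*132496 - 1820)*(-37) + 21 = -5*(1 - 132496 - 1820)*(-37) + 21 = -5*(-134315)*(-37) + 21 = 671575*(-37) + 21 = -24848275 + 21 = -24848254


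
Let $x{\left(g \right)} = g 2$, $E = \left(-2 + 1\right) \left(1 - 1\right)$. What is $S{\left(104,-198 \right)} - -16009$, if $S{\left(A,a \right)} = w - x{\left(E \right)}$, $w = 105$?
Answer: $16114$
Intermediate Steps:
$E = 0$ ($E = \left(-1\right) 0 = 0$)
$x{\left(g \right)} = 2 g$
$S{\left(A,a \right)} = 105$ ($S{\left(A,a \right)} = 105 - 2 \cdot 0 = 105 - 0 = 105 + 0 = 105$)
$S{\left(104,-198 \right)} - -16009 = 105 - -16009 = 105 + 16009 = 16114$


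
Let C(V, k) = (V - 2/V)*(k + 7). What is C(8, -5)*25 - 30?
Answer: 715/2 ≈ 357.50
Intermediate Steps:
C(V, k) = (7 + k)*(V - 2/V) (C(V, k) = (V - 2/V)*(7 + k) = (7 + k)*(V - 2/V))
C(8, -5)*25 - 30 = ((-14 - 2*(-5) + 8**2*(7 - 5))/8)*25 - 30 = ((-14 + 10 + 64*2)/8)*25 - 30 = ((-14 + 10 + 128)/8)*25 - 30 = ((1/8)*124)*25 - 30 = (31/2)*25 - 30 = 775/2 - 30 = 715/2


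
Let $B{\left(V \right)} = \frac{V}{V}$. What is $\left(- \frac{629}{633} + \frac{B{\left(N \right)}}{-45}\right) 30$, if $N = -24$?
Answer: $- \frac{19292}{633} \approx -30.477$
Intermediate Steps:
$B{\left(V \right)} = 1$
$\left(- \frac{629}{633} + \frac{B{\left(N \right)}}{-45}\right) 30 = \left(- \frac{629}{633} + 1 \frac{1}{-45}\right) 30 = \left(\left(-629\right) \frac{1}{633} + 1 \left(- \frac{1}{45}\right)\right) 30 = \left(- \frac{629}{633} - \frac{1}{45}\right) 30 = \left(- \frac{9646}{9495}\right) 30 = - \frac{19292}{633}$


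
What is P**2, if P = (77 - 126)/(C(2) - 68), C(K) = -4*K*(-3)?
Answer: 2401/1936 ≈ 1.2402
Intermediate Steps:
C(K) = 12*K
P = 49/44 (P = (77 - 126)/(12*2 - 68) = -49/(24 - 68) = -49/(-44) = -49*(-1/44) = 49/44 ≈ 1.1136)
P**2 = (49/44)**2 = 2401/1936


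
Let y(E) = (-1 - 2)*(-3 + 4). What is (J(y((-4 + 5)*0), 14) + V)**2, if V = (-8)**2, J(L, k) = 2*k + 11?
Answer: 10609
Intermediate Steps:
y(E) = -3 (y(E) = -3*1 = -3)
J(L, k) = 11 + 2*k
V = 64
(J(y((-4 + 5)*0), 14) + V)**2 = ((11 + 2*14) + 64)**2 = ((11 + 28) + 64)**2 = (39 + 64)**2 = 103**2 = 10609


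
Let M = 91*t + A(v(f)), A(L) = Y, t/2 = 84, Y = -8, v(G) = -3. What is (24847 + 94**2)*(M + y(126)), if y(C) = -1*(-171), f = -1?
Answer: 520436033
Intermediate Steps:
t = 168 (t = 2*84 = 168)
A(L) = -8
M = 15280 (M = 91*168 - 8 = 15288 - 8 = 15280)
y(C) = 171
(24847 + 94**2)*(M + y(126)) = (24847 + 94**2)*(15280 + 171) = (24847 + 8836)*15451 = 33683*15451 = 520436033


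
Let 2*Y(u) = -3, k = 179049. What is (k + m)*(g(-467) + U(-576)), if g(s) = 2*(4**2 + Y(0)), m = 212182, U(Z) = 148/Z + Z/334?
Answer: 254198821171/24048 ≈ 1.0570e+7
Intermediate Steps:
U(Z) = 148/Z + Z/334 (U(Z) = 148/Z + Z*(1/334) = 148/Z + Z/334)
Y(u) = -3/2 (Y(u) = (1/2)*(-3) = -3/2)
g(s) = 29 (g(s) = 2*(4**2 - 3/2) = 2*(16 - 3/2) = 2*(29/2) = 29)
(k + m)*(g(-467) + U(-576)) = (179049 + 212182)*(29 + (148/(-576) + (1/334)*(-576))) = 391231*(29 + (148*(-1/576) - 288/167)) = 391231*(29 + (-37/144 - 288/167)) = 391231*(29 - 47651/24048) = 391231*(649741/24048) = 254198821171/24048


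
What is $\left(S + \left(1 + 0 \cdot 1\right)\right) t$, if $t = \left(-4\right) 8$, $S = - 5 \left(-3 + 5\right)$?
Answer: $288$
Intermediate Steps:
$S = -10$ ($S = \left(-5\right) 2 = -10$)
$t = -32$
$\left(S + \left(1 + 0 \cdot 1\right)\right) t = \left(-10 + \left(1 + 0 \cdot 1\right)\right) \left(-32\right) = \left(-10 + \left(1 + 0\right)\right) \left(-32\right) = \left(-10 + 1\right) \left(-32\right) = \left(-9\right) \left(-32\right) = 288$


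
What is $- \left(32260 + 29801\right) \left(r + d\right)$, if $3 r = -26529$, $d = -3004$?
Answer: $735236667$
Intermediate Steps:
$r = -8843$ ($r = \frac{1}{3} \left(-26529\right) = -8843$)
$- \left(32260 + 29801\right) \left(r + d\right) = - \left(32260 + 29801\right) \left(-8843 - 3004\right) = - 62061 \left(-11847\right) = \left(-1\right) \left(-735236667\right) = 735236667$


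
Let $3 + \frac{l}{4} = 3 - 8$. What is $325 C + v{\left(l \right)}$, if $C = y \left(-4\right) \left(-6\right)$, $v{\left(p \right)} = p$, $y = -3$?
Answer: $-23432$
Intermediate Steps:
$l = -32$ ($l = -12 + 4 \left(3 - 8\right) = -12 + 4 \left(-5\right) = -12 - 20 = -32$)
$C = -72$ ($C = \left(-3\right) \left(-4\right) \left(-6\right) = 12 \left(-6\right) = -72$)
$325 C + v{\left(l \right)} = 325 \left(-72\right) - 32 = -23400 - 32 = -23432$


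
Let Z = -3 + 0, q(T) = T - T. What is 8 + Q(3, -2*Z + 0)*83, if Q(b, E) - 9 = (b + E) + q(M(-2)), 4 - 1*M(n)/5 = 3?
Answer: 1502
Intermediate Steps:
M(n) = 5 (M(n) = 20 - 5*3 = 20 - 15 = 5)
q(T) = 0
Z = -3
Q(b, E) = 9 + E + b (Q(b, E) = 9 + ((b + E) + 0) = 9 + ((E + b) + 0) = 9 + (E + b) = 9 + E + b)
8 + Q(3, -2*Z + 0)*83 = 8 + (9 + (-2*(-3) + 0) + 3)*83 = 8 + (9 + (6 + 0) + 3)*83 = 8 + (9 + 6 + 3)*83 = 8 + 18*83 = 8 + 1494 = 1502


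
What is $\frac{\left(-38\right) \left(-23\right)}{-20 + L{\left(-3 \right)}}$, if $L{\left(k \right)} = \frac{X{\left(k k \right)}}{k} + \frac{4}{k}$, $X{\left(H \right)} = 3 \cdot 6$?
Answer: $- \frac{1311}{41} \approx -31.976$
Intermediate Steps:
$X{\left(H \right)} = 18$
$L{\left(k \right)} = \frac{22}{k}$ ($L{\left(k \right)} = \frac{18}{k} + \frac{4}{k} = \frac{22}{k}$)
$\frac{\left(-38\right) \left(-23\right)}{-20 + L{\left(-3 \right)}} = \frac{\left(-38\right) \left(-23\right)}{-20 + \frac{22}{-3}} = \frac{874}{-20 + 22 \left(- \frac{1}{3}\right)} = \frac{874}{-20 - \frac{22}{3}} = \frac{874}{- \frac{82}{3}} = 874 \left(- \frac{3}{82}\right) = - \frac{1311}{41}$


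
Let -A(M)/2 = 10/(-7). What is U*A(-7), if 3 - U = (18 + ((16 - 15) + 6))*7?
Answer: -3440/7 ≈ -491.43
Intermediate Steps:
U = -172 (U = 3 - (18 + ((16 - 15) + 6))*7 = 3 - (18 + (1 + 6))*7 = 3 - (18 + 7)*7 = 3 - 25*7 = 3 - 1*175 = 3 - 175 = -172)
A(M) = 20/7 (A(M) = -20/(-7) = -20*(-1)/7 = -2*(-10/7) = 20/7)
U*A(-7) = -172*20/7 = -3440/7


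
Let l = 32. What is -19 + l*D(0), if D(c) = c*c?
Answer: -19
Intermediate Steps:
D(c) = c²
-19 + l*D(0) = -19 + 32*0² = -19 + 32*0 = -19 + 0 = -19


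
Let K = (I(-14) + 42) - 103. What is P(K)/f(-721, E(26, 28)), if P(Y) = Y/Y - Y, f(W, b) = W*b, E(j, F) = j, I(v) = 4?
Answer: -29/9373 ≈ -0.0030940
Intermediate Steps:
K = -57 (K = (4 + 42) - 103 = 46 - 103 = -57)
P(Y) = 1 - Y
P(K)/f(-721, E(26, 28)) = (1 - 1*(-57))/((-721*26)) = (1 + 57)/(-18746) = 58*(-1/18746) = -29/9373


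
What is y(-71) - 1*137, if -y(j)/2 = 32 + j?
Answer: -59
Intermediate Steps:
y(j) = -64 - 2*j (y(j) = -2*(32 + j) = -64 - 2*j)
y(-71) - 1*137 = (-64 - 2*(-71)) - 1*137 = (-64 + 142) - 137 = 78 - 137 = -59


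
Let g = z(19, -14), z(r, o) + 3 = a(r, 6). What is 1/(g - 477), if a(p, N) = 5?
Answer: -1/475 ≈ -0.0021053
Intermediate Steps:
z(r, o) = 2 (z(r, o) = -3 + 5 = 2)
g = 2
1/(g - 477) = 1/(2 - 477) = 1/(-475) = -1/475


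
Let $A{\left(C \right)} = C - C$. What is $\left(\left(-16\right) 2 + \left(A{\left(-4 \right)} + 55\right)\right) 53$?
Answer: $1219$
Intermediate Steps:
$A{\left(C \right)} = 0$
$\left(\left(-16\right) 2 + \left(A{\left(-4 \right)} + 55\right)\right) 53 = \left(\left(-16\right) 2 + \left(0 + 55\right)\right) 53 = \left(-32 + 55\right) 53 = 23 \cdot 53 = 1219$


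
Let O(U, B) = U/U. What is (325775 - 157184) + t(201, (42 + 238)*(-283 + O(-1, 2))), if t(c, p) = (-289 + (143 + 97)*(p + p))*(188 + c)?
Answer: -14743355030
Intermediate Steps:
O(U, B) = 1
t(c, p) = (-289 + 480*p)*(188 + c) (t(c, p) = (-289 + 240*(2*p))*(188 + c) = (-289 + 480*p)*(188 + c))
(325775 - 157184) + t(201, (42 + 238)*(-283 + O(-1, 2))) = (325775 - 157184) + (-54332 - 289*201 + 90240*((42 + 238)*(-283 + 1)) + 480*201*((42 + 238)*(-283 + 1))) = 168591 + (-54332 - 58089 + 90240*(280*(-282)) + 480*201*(280*(-282))) = 168591 + (-54332 - 58089 + 90240*(-78960) + 480*201*(-78960)) = 168591 + (-54332 - 58089 - 7125350400 - 7618060800) = 168591 - 14743523621 = -14743355030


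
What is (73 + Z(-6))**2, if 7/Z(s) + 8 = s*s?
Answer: 85849/16 ≈ 5365.6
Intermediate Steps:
Z(s) = 7/(-8 + s**2) (Z(s) = 7/(-8 + s*s) = 7/(-8 + s**2))
(73 + Z(-6))**2 = (73 + 7/(-8 + (-6)**2))**2 = (73 + 7/(-8 + 36))**2 = (73 + 7/28)**2 = (73 + 7*(1/28))**2 = (73 + 1/4)**2 = (293/4)**2 = 85849/16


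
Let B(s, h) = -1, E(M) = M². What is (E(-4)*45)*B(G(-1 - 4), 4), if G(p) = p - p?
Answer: -720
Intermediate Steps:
G(p) = 0
(E(-4)*45)*B(G(-1 - 4), 4) = ((-4)²*45)*(-1) = (16*45)*(-1) = 720*(-1) = -720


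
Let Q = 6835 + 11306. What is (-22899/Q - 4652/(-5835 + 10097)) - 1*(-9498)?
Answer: 122362387941/12886157 ≈ 9495.6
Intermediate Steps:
Q = 18141
(-22899/Q - 4652/(-5835 + 10097)) - 1*(-9498) = (-22899/18141 - 4652/(-5835 + 10097)) - 1*(-9498) = (-22899*1/18141 - 4652/4262) + 9498 = (-7633/6047 - 4652*1/4262) + 9498 = (-7633/6047 - 2326/2131) + 9498 = -30331245/12886157 + 9498 = 122362387941/12886157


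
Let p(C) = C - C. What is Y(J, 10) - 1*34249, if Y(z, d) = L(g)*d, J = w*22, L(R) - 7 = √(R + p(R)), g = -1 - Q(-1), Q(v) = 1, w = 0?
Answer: -34179 + 10*I*√2 ≈ -34179.0 + 14.142*I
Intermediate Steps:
p(C) = 0
g = -2 (g = -1 - 1*1 = -1 - 1 = -2)
L(R) = 7 + √R (L(R) = 7 + √(R + 0) = 7 + √R)
J = 0 (J = 0*22 = 0)
Y(z, d) = d*(7 + I*√2) (Y(z, d) = (7 + √(-2))*d = (7 + I*√2)*d = d*(7 + I*√2))
Y(J, 10) - 1*34249 = 10*(7 + I*√2) - 1*34249 = (70 + 10*I*√2) - 34249 = -34179 + 10*I*√2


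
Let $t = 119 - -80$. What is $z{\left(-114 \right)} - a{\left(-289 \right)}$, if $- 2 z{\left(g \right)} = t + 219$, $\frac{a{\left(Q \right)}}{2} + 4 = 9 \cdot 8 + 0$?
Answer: $-345$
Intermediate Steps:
$t = 199$ ($t = 119 + 80 = 199$)
$a{\left(Q \right)} = 136$ ($a{\left(Q \right)} = -8 + 2 \left(9 \cdot 8 + 0\right) = -8 + 2 \left(72 + 0\right) = -8 + 2 \cdot 72 = -8 + 144 = 136$)
$z{\left(g \right)} = -209$ ($z{\left(g \right)} = - \frac{199 + 219}{2} = \left(- \frac{1}{2}\right) 418 = -209$)
$z{\left(-114 \right)} - a{\left(-289 \right)} = -209 - 136 = -345$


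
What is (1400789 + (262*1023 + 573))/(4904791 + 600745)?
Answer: 417347/1376384 ≈ 0.30322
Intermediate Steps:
(1400789 + (262*1023 + 573))/(4904791 + 600745) = (1400789 + (268026 + 573))/5505536 = (1400789 + 268599)*(1/5505536) = 1669388*(1/5505536) = 417347/1376384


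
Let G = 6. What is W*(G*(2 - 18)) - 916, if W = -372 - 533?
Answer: 85964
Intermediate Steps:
W = -905
W*(G*(2 - 18)) - 916 = -5430*(2 - 18) - 916 = -5430*(-16) - 916 = -905*(-96) - 916 = 86880 - 916 = 85964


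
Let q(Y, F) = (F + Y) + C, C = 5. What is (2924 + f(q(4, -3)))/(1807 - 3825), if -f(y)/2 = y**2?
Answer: -1426/1009 ≈ -1.4133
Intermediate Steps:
q(Y, F) = 5 + F + Y (q(Y, F) = (F + Y) + 5 = 5 + F + Y)
f(y) = -2*y**2
(2924 + f(q(4, -3)))/(1807 - 3825) = (2924 - 2*(5 - 3 + 4)**2)/(1807 - 3825) = (2924 - 2*6**2)/(-2018) = (2924 - 2*36)*(-1/2018) = (2924 - 72)*(-1/2018) = 2852*(-1/2018) = -1426/1009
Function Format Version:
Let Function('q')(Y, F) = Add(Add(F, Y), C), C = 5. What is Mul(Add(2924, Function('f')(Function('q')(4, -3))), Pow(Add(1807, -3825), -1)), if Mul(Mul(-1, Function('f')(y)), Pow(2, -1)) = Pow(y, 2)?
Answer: Rational(-1426, 1009) ≈ -1.4133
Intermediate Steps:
Function('q')(Y, F) = Add(5, F, Y) (Function('q')(Y, F) = Add(Add(F, Y), 5) = Add(5, F, Y))
Function('f')(y) = Mul(-2, Pow(y, 2))
Mul(Add(2924, Function('f')(Function('q')(4, -3))), Pow(Add(1807, -3825), -1)) = Mul(Add(2924, Mul(-2, Pow(Add(5, -3, 4), 2))), Pow(Add(1807, -3825), -1)) = Mul(Add(2924, Mul(-2, Pow(6, 2))), Pow(-2018, -1)) = Mul(Add(2924, Mul(-2, 36)), Rational(-1, 2018)) = Mul(Add(2924, -72), Rational(-1, 2018)) = Mul(2852, Rational(-1, 2018)) = Rational(-1426, 1009)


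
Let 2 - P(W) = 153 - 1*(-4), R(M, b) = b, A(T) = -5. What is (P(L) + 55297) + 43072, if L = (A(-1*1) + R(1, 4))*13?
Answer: 98214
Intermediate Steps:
L = -13 (L = (-5 + 4)*13 = -1*13 = -13)
P(W) = -155 (P(W) = 2 - (153 - 1*(-4)) = 2 - (153 + 4) = 2 - 1*157 = 2 - 157 = -155)
(P(L) + 55297) + 43072 = (-155 + 55297) + 43072 = 55142 + 43072 = 98214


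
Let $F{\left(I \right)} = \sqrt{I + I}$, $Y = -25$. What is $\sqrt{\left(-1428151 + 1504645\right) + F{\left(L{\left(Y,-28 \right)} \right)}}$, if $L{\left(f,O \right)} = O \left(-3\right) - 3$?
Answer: $\sqrt{76494 + 9 \sqrt{2}} \approx 276.6$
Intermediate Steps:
$L{\left(f,O \right)} = -3 - 3 O$ ($L{\left(f,O \right)} = - 3 O - 3 = -3 - 3 O$)
$F{\left(I \right)} = \sqrt{2} \sqrt{I}$ ($F{\left(I \right)} = \sqrt{2 I} = \sqrt{2} \sqrt{I}$)
$\sqrt{\left(-1428151 + 1504645\right) + F{\left(L{\left(Y,-28 \right)} \right)}} = \sqrt{\left(-1428151 + 1504645\right) + \sqrt{2} \sqrt{-3 - -84}} = \sqrt{76494 + \sqrt{2} \sqrt{-3 + 84}} = \sqrt{76494 + \sqrt{2} \sqrt{81}} = \sqrt{76494 + \sqrt{2} \cdot 9} = \sqrt{76494 + 9 \sqrt{2}}$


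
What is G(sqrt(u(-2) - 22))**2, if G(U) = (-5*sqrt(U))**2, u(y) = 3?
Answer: -11875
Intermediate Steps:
G(U) = 25*U
G(sqrt(u(-2) - 22))**2 = (25*sqrt(3 - 22))**2 = (25*sqrt(-19))**2 = (25*(I*sqrt(19)))**2 = (25*I*sqrt(19))**2 = -11875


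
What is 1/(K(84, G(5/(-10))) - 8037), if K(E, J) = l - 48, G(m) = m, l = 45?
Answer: -1/8040 ≈ -0.00012438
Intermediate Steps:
K(E, J) = -3 (K(E, J) = 45 - 48 = -3)
1/(K(84, G(5/(-10))) - 8037) = 1/(-3 - 8037) = 1/(-8040) = -1/8040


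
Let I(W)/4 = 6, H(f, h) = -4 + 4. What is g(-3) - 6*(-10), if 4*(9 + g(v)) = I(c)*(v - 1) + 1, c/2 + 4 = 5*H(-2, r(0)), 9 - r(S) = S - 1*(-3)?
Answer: 109/4 ≈ 27.250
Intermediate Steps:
r(S) = 6 - S (r(S) = 9 - (S - 1*(-3)) = 9 - (S + 3) = 9 - (3 + S) = 9 + (-3 - S) = 6 - S)
H(f, h) = 0
c = -8 (c = -8 + 2*(5*0) = -8 + 2*0 = -8 + 0 = -8)
I(W) = 24 (I(W) = 4*6 = 24)
g(v) = -59/4 + 6*v (g(v) = -9 + (24*(v - 1) + 1)/4 = -9 + (24*(-1 + v) + 1)/4 = -9 + ((-24 + 24*v) + 1)/4 = -9 + (-23 + 24*v)/4 = -9 + (-23/4 + 6*v) = -59/4 + 6*v)
g(-3) - 6*(-10) = (-59/4 + 6*(-3)) - 6*(-10) = (-59/4 - 18) + 60 = -131/4 + 60 = 109/4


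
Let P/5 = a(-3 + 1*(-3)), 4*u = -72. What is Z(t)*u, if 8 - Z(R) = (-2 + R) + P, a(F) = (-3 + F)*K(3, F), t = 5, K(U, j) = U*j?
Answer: 14490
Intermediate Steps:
u = -18 (u = (¼)*(-72) = -18)
a(F) = 3*F*(-3 + F) (a(F) = (-3 + F)*(3*F) = 3*F*(-3 + F))
P = 810 (P = 5*(3*(-3 + 1*(-3))*(-3 + (-3 + 1*(-3)))) = 5*(3*(-3 - 3)*(-3 + (-3 - 3))) = 5*(3*(-6)*(-3 - 6)) = 5*(3*(-6)*(-9)) = 5*162 = 810)
Z(R) = -800 - R (Z(R) = 8 - ((-2 + R) + 810) = 8 - (808 + R) = 8 + (-808 - R) = -800 - R)
Z(t)*u = (-800 - 1*5)*(-18) = (-800 - 5)*(-18) = -805*(-18) = 14490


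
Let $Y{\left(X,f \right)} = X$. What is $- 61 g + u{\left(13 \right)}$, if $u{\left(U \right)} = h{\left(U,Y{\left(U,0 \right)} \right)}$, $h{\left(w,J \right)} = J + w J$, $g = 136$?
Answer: $-8114$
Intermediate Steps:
$h{\left(w,J \right)} = J + J w$
$u{\left(U \right)} = U \left(1 + U\right)$
$- 61 g + u{\left(13 \right)} = \left(-61\right) 136 + 13 \left(1 + 13\right) = -8296 + 13 \cdot 14 = -8296 + 182 = -8114$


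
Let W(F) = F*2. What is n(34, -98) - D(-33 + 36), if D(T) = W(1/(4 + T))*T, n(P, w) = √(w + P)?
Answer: -6/7 + 8*I ≈ -0.85714 + 8.0*I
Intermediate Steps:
W(F) = 2*F
n(P, w) = √(P + w)
D(T) = 2*T/(4 + T) (D(T) = (2/(4 + T))*T = 2*T/(4 + T))
n(34, -98) - D(-33 + 36) = √(34 - 98) - 2*(-33 + 36)/(4 + (-33 + 36)) = √(-64) - 2*3/(4 + 3) = 8*I - 2*3/7 = 8*I - 1*6/7 = 8*I - 6/7 = -6/7 + 8*I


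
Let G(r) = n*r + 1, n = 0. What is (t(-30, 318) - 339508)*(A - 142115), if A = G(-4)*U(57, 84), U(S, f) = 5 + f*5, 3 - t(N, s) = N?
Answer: 48100212750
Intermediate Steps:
t(N, s) = 3 - N
U(S, f) = 5 + 5*f
G(r) = 1 (G(r) = 0*r + 1 = 0 + 1 = 1)
A = 425 (A = 1*(5 + 5*84) = 1*(5 + 420) = 1*425 = 425)
(t(-30, 318) - 339508)*(A - 142115) = ((3 - 1*(-30)) - 339508)*(425 - 142115) = ((3 + 30) - 339508)*(-141690) = (33 - 339508)*(-141690) = -339475*(-141690) = 48100212750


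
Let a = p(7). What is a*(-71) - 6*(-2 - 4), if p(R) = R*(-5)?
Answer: 2521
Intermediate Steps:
p(R) = -5*R
a = -35 (a = -5*7 = -35)
a*(-71) - 6*(-2 - 4) = -35*(-71) - 6*(-2 - 4) = 2485 - 6*(-6) = 2485 + 36 = 2521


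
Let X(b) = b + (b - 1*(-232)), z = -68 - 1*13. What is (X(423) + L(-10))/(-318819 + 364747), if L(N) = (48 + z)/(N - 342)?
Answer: 34499/1469696 ≈ 0.023474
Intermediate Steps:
z = -81 (z = -68 - 13 = -81)
X(b) = 232 + 2*b (X(b) = b + (b + 232) = b + (232 + b) = 232 + 2*b)
L(N) = -33/(-342 + N) (L(N) = (48 - 81)/(N - 342) = -33/(-342 + N))
(X(423) + L(-10))/(-318819 + 364747) = ((232 + 2*423) - 33/(-342 - 10))/(-318819 + 364747) = ((232 + 846) - 33/(-352))/45928 = (1078 - 33*(-1/352))*(1/45928) = (1078 + 3/32)*(1/45928) = (34499/32)*(1/45928) = 34499/1469696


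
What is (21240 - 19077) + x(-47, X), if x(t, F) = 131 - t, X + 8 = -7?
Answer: 2341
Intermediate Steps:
X = -15 (X = -8 - 7 = -15)
(21240 - 19077) + x(-47, X) = (21240 - 19077) + (131 - 1*(-47)) = 2163 + (131 + 47) = 2163 + 178 = 2341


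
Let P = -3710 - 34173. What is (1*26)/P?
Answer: -26/37883 ≈ -0.00068632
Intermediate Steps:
P = -37883
(1*26)/P = (1*26)/(-37883) = 26*(-1/37883) = -26/37883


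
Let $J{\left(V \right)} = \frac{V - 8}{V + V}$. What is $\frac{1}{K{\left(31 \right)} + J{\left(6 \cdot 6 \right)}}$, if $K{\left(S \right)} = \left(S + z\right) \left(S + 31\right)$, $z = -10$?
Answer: $\frac{18}{23443} \approx 0.00076782$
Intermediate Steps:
$K{\left(S \right)} = \left(-10 + S\right) \left(31 + S\right)$ ($K{\left(S \right)} = \left(S - 10\right) \left(S + 31\right) = \left(-10 + S\right) \left(31 + S\right)$)
$J{\left(V \right)} = \frac{-8 + V}{2 V}$
$\frac{1}{K{\left(31 \right)} + J{\left(6 \cdot 6 \right)}} = \frac{1}{\left(-310 + 31^{2} + 21 \cdot 31\right) + \frac{-8 + 6 \cdot 6}{2 \cdot 6 \cdot 6}} = \frac{1}{\left(-310 + 961 + 651\right) + \frac{-8 + 36}{2 \cdot 36}} = \frac{1}{1302 + \frac{1}{2} \cdot \frac{1}{36} \cdot 28} = \frac{1}{1302 + \frac{7}{18}} = \frac{1}{\frac{23443}{18}} = \frac{18}{23443}$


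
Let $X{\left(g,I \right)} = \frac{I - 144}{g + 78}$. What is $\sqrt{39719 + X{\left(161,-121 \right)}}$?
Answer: $\frac{4 \sqrt{141795354}}{239} \approx 199.29$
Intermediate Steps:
$X{\left(g,I \right)} = \frac{-144 + I}{78 + g}$
$\sqrt{39719 + X{\left(161,-121 \right)}} = \sqrt{39719 + \frac{-144 - 121}{78 + 161}} = \sqrt{39719 + \frac{1}{239} \left(-265\right)} = \sqrt{39719 - \frac{265}{239}} = \sqrt{\frac{9492576}{239}} = \frac{4 \sqrt{141795354}}{239}$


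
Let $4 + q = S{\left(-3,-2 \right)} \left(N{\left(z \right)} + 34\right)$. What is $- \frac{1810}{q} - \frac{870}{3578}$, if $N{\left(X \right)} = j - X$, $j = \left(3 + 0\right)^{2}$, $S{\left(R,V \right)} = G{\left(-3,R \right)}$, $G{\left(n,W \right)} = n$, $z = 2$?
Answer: $\frac{3182845}{227203} \approx 14.009$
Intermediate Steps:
$S{\left(R,V \right)} = -3$
$j = 9$ ($j = 3^{2} = 9$)
$N{\left(X \right)} = 9 - X$
$q = -127$ ($q = -4 - 3 \left(\left(9 - 2\right) + 34\right) = -4 - 3 \left(7 + 34\right) = -4 - 123 = -127$)
$- \frac{1810}{q} - \frac{870}{3578} = - \frac{1810}{-127} - \frac{870}{3578} = \left(-1810\right) \left(- \frac{1}{127}\right) - \frac{435}{1789} = \frac{1810}{127} - \frac{435}{1789} = \frac{3182845}{227203}$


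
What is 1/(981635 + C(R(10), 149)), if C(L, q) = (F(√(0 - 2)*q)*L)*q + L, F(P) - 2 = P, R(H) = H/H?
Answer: 490967/482590074579 - 22201*I*√2/965180149158 ≈ 1.0174e-6 - 3.253e-8*I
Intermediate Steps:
R(H) = 1
F(P) = 2 + P
C(L, q) = L + L*q*(2 + I*q*√2) (C(L, q) = ((2 + √(0 - 2)*q)*L)*q + L = ((2 + √(-2)*q)*L)*q + L = ((2 + (I*√2)*q)*L)*q + L = ((2 + I*q*√2)*L)*q + L = (L*(2 + I*q*√2))*q + L = L*q*(2 + I*q*√2) + L = L + L*q*(2 + I*q*√2))
1/(981635 + C(R(10), 149)) = 1/(981635 + 1*(1 + 149*(2 + I*149*√2))) = 1/(981635 + 1*(1 + 149*(2 + 149*I*√2))) = 1/(981635 + 1*(1 + (298 + 22201*I*√2))) = 1/(981635 + 1*(299 + 22201*I*√2)) = 1/(981635 + (299 + 22201*I*√2)) = 1/(981934 + 22201*I*√2)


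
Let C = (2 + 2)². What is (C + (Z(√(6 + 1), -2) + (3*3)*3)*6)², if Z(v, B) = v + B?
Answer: 27808 + 1992*√7 ≈ 33078.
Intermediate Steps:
Z(v, B) = B + v
C = 16 (C = 4² = 16)
(C + (Z(√(6 + 1), -2) + (3*3)*3)*6)² = (16 + ((-2 + √(6 + 1)) + (3*3)*3)*6)² = (16 + ((-2 + √7) + 9*3)*6)² = (16 + ((-2 + √7) + 27)*6)² = (16 + (25 + √7)*6)² = (16 + (150 + 6*√7))² = (166 + 6*√7)²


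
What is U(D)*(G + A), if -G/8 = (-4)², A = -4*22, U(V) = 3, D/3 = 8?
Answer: -648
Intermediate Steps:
D = 24 (D = 3*8 = 24)
A = -88
G = -128 (G = -8*(-4)² = -8*16 = -128)
U(D)*(G + A) = 3*(-128 - 88) = 3*(-216) = -648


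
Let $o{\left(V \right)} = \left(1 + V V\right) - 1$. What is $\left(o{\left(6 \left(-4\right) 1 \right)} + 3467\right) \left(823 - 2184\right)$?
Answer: $-5502523$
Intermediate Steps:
$o{\left(V \right)} = V^{2}$ ($o{\left(V \right)} = \left(1 + V^{2}\right) - 1 = V^{2}$)
$\left(o{\left(6 \left(-4\right) 1 \right)} + 3467\right) \left(823 - 2184\right) = \left(\left(6 \left(-4\right) 1\right)^{2} + 3467\right) \left(823 - 2184\right) = \left(\left(\left(-24\right) 1\right)^{2} + 3467\right) \left(-1361\right) = \left(\left(-24\right)^{2} + 3467\right) \left(-1361\right) = \left(576 + 3467\right) \left(-1361\right) = 4043 \left(-1361\right) = -5502523$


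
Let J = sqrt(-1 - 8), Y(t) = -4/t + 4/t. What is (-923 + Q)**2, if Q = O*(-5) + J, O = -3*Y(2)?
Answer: 851920 - 5538*I ≈ 8.5192e+5 - 5538.0*I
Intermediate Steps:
Y(t) = 0
J = 3*I (J = sqrt(-9) = 3*I ≈ 3.0*I)
O = 0 (O = -3*0 = 0)
Q = 3*I (Q = 0*(-5) + 3*I = 0 + 3*I = 3*I ≈ 3.0*I)
(-923 + Q)**2 = (-923 + 3*I)**2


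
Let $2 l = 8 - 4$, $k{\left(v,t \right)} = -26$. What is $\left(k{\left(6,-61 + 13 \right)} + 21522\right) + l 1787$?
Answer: $25070$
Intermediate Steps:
$l = 2$ ($l = \frac{8 - 4}{2} = \frac{1}{2} \cdot 4 = 2$)
$\left(k{\left(6,-61 + 13 \right)} + 21522\right) + l 1787 = \left(-26 + 21522\right) + 2 \cdot 1787 = 21496 + 3574 = 25070$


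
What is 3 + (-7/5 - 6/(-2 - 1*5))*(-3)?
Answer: 162/35 ≈ 4.6286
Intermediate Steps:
3 + (-7/5 - 6/(-2 - 1*5))*(-3) = 3 + (-7*⅕ - 6/(-2 - 5))*(-3) = 3 + (-7/5 - 6/(-7))*(-3) = 3 + (-7/5 - 6*(-⅐))*(-3) = 3 + (-7/5 + 6/7)*(-3) = 3 - 19/35*(-3) = 3 + 57/35 = 162/35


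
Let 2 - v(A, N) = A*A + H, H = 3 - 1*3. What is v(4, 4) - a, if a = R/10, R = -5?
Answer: -27/2 ≈ -13.500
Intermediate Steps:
H = 0 (H = 3 - 3 = 0)
a = -½ (a = -5/10 = -5*⅒ = -½ ≈ -0.50000)
v(A, N) = 2 - A² (v(A, N) = 2 - (A*A + 0) = 2 - (A² + 0) = 2 - A²)
v(4, 4) - a = (2 - 1*4²) - 1*(-½) = (2 - 1*16) + ½ = (2 - 16) + ½ = -14 + ½ = -27/2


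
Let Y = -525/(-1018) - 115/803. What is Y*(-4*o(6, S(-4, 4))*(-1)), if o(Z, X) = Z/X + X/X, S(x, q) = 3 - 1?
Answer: 2436040/408727 ≈ 5.9601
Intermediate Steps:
S(x, q) = 2
o(Z, X) = 1 + Z/X (o(Z, X) = Z/X + 1 = 1 + Z/X)
Y = 304505/817454 (Y = -525*(-1/1018) - 115*1/803 = 525/1018 - 115/803 = 304505/817454 ≈ 0.37250)
Y*(-4*o(6, S(-4, 4))*(-1)) = 304505*(-4*(2 + 6)/2*(-1))/817454 = 304505*(-2*8*(-1))/817454 = 304505*(-4*4*(-1))/817454 = 304505*(-16*(-1))/817454 = (304505/817454)*16 = 2436040/408727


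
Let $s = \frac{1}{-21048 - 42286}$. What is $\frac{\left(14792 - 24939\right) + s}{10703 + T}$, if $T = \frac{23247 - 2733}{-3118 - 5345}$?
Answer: $- \frac{139455071483}{147063131350} \approx -0.94827$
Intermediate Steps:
$T = - \frac{526}{217}$ ($T = \frac{20514}{-8463} = 20514 \left(- \frac{1}{8463}\right) = - \frac{526}{217} \approx -2.424$)
$s = - \frac{1}{63334}$ ($s = \frac{1}{-63334} = - \frac{1}{63334} \approx -1.5789 \cdot 10^{-5}$)
$\frac{\left(14792 - 24939\right) + s}{10703 + T} = \frac{\left(14792 - 24939\right) - \frac{1}{63334}}{10703 - \frac{526}{217}} = \frac{-10147 - \frac{1}{63334}}{\frac{2322025}{217}} = \left(- \frac{642650099}{63334}\right) \frac{217}{2322025} = - \frac{139455071483}{147063131350}$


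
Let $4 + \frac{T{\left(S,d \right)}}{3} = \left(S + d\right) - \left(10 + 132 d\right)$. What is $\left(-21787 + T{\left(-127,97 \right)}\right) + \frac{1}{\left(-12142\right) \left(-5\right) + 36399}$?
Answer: $- \frac{5858683078}{97109} \approx -60331.0$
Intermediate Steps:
$T{\left(S,d \right)} = -42 - 393 d + 3 S$ ($T{\left(S,d \right)} = -12 + 3 \left(\left(S + d\right) - \left(10 + 132 d\right)\right) = -12 + 3 \left(-10 + S - 131 d\right) = -12 - \left(30 - 3 S + 393 d\right) = -42 - 393 d + 3 S$)
$\left(-21787 + T{\left(-127,97 \right)}\right) + \frac{1}{\left(-12142\right) \left(-5\right) + 36399} = \left(-21787 - 38544\right) + \frac{1}{\left(-12142\right) \left(-5\right) + 36399} = \left(-21787 - 38544\right) + \frac{1}{60710 + 36399} = \left(-21787 - 38544\right) + \frac{1}{97109} = -60331 + \frac{1}{97109} = - \frac{5858683078}{97109}$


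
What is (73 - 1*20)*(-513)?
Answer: -27189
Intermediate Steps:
(73 - 1*20)*(-513) = (73 - 20)*(-513) = 53*(-513) = -27189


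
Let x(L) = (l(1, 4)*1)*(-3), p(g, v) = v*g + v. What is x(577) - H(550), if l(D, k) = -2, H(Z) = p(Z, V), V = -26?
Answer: 14332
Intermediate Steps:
p(g, v) = v + g*v (p(g, v) = g*v + v = v + g*v)
H(Z) = -26 - 26*Z (H(Z) = -26*(1 + Z) = -26 - 26*Z)
x(L) = 6 (x(L) = -2*1*(-3) = -2*(-3) = 6)
x(577) - H(550) = 6 - (-26 - 26*550) = 6 - (-26 - 14300) = 6 - 1*(-14326) = 6 + 14326 = 14332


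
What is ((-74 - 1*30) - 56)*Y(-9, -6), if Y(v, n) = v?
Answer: 1440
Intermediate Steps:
((-74 - 1*30) - 56)*Y(-9, -6) = ((-74 - 1*30) - 56)*(-9) = ((-74 - 30) - 56)*(-9) = (-104 - 56)*(-9) = -160*(-9) = 1440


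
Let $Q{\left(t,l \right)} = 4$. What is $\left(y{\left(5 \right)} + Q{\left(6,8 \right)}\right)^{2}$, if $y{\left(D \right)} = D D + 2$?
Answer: $961$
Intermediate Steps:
$y{\left(D \right)} = 2 + D^{2}$ ($y{\left(D \right)} = D^{2} + 2 = 2 + D^{2}$)
$\left(y{\left(5 \right)} + Q{\left(6,8 \right)}\right)^{2} = \left(\left(2 + 5^{2}\right) + 4\right)^{2} = \left(\left(2 + 25\right) + 4\right)^{2} = \left(27 + 4\right)^{2} = 31^{2} = 961$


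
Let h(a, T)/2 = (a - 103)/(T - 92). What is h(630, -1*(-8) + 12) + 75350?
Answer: 2712073/36 ≈ 75335.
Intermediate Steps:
h(a, T) = 2*(-103 + a)/(-92 + T) (h(a, T) = 2*((a - 103)/(T - 92)) = 2*((-103 + a)/(-92 + T)) = 2*(-103 + a)/(-92 + T))
h(630, -1*(-8) + 12) + 75350 = 2*(-103 + 630)/(-92 + (-1*(-8) + 12)) + 75350 = 2*527/(-92 + (8 + 12)) + 75350 = 2*527/(-92 + 20) + 75350 = 2*527/(-72) + 75350 = 2*(-1/72)*527 + 75350 = -527/36 + 75350 = 2712073/36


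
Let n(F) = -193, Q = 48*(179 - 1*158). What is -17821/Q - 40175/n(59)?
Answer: 37056947/194544 ≈ 190.48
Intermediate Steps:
Q = 1008 (Q = 48*(179 - 158) = 48*21 = 1008)
-17821/Q - 40175/n(59) = -17821/1008 - 40175/(-193) = -17821*1/1008 - 40175*(-1/193) = -17821/1008 + 40175/193 = 37056947/194544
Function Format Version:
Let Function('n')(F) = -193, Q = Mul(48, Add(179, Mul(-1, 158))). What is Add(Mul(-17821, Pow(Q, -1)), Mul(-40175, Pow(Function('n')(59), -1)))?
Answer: Rational(37056947, 194544) ≈ 190.48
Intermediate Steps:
Q = 1008 (Q = Mul(48, Add(179, -158)) = Mul(48, 21) = 1008)
Add(Mul(-17821, Pow(Q, -1)), Mul(-40175, Pow(Function('n')(59), -1))) = Add(Mul(-17821, Pow(1008, -1)), Mul(-40175, Pow(-193, -1))) = Add(Mul(-17821, Rational(1, 1008)), Mul(-40175, Rational(-1, 193))) = Add(Rational(-17821, 1008), Rational(40175, 193)) = Rational(37056947, 194544)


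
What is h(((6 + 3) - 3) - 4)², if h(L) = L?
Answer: 4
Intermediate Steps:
h(((6 + 3) - 3) - 4)² = (((6 + 3) - 3) - 4)² = ((9 - 3) - 4)² = (6 - 4)² = 2² = 4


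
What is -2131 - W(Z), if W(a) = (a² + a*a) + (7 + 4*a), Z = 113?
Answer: -28128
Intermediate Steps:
W(a) = 7 + 2*a² + 4*a (W(a) = (a² + a²) + (7 + 4*a) = 2*a² + (7 + 4*a) = 7 + 2*a² + 4*a)
-2131 - W(Z) = -2131 - (7 + 2*113² + 4*113) = -2131 - (7 + 2*12769 + 452) = -2131 - (7 + 25538 + 452) = -2131 - 1*25997 = -2131 - 25997 = -28128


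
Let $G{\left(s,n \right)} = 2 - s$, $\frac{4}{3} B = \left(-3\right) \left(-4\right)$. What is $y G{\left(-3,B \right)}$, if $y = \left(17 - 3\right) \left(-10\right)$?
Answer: $-700$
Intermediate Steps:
$B = 9$ ($B = \frac{3 \left(\left(-3\right) \left(-4\right)\right)}{4} = \frac{3}{4} \cdot 12 = 9$)
$y = -140$ ($y = 14 \left(-10\right) = -140$)
$y G{\left(-3,B \right)} = - 140 \left(2 - -3\right) = - 140 \left(2 + 3\right) = \left(-140\right) 5 = -700$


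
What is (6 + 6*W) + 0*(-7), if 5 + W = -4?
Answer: -48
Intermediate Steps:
W = -9 (W = -5 - 4 = -9)
(6 + 6*W) + 0*(-7) = (6 + 6*(-9)) + 0*(-7) = (6 - 54) + 0 = -48 + 0 = -48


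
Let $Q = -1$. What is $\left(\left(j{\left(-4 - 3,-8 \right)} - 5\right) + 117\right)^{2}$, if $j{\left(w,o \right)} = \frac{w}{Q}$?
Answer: $14161$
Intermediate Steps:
$j{\left(w,o \right)} = - w$ ($j{\left(w,o \right)} = \frac{w}{-1} = w \left(-1\right) = - w$)
$\left(\left(j{\left(-4 - 3,-8 \right)} - 5\right) + 117\right)^{2} = \left(\left(- (-4 - 3) - 5\right) + 117\right)^{2} = \left(\left(\left(-1\right) \left(-7\right) - 5\right) + 117\right)^{2} = \left(\left(7 - 5\right) + 117\right)^{2} = \left(2 + 117\right)^{2} = 119^{2} = 14161$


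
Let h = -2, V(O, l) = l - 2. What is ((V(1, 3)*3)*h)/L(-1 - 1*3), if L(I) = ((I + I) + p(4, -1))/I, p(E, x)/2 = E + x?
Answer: -12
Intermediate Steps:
p(E, x) = 2*E + 2*x (p(E, x) = 2*(E + x) = 2*E + 2*x)
V(O, l) = -2 + l
L(I) = (6 + 2*I)/I (L(I) = ((I + I) + (2*4 + 2*(-1)))/I = (2*I + (8 - 2))/I = (2*I + 6)/I = (6 + 2*I)/I)
((V(1, 3)*3)*h)/L(-1 - 1*3) = (((-2 + 3)*3)*(-2))/(2 + 6/(-1 - 1*3)) = ((1*3)*(-2))/(2 + 6/(-1 - 3)) = (3*(-2))/(2 + 6/(-4)) = -6/(2 + 6*(-1/4)) = -6/(2 - 3/2) = -6/1/2 = -6*2 = -12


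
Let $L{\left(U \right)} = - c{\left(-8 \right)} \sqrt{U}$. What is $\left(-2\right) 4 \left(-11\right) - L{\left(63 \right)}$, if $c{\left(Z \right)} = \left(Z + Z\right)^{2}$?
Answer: $88 + 768 \sqrt{7} \approx 2119.9$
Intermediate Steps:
$c{\left(Z \right)} = 4 Z^{2}$ ($c{\left(Z \right)} = \left(2 Z\right)^{2} = 4 Z^{2}$)
$L{\left(U \right)} = - 256 \sqrt{U}$ ($L{\left(U \right)} = - 4 \left(-8\right)^{2} \sqrt{U} = - 4 \cdot 64 \sqrt{U} = - 256 \sqrt{U}$)
$\left(-2\right) 4 \left(-11\right) - L{\left(63 \right)} = \left(-2\right) 4 \left(-11\right) - - 256 \sqrt{63} = \left(-8\right) \left(-11\right) - - 256 \cdot 3 \sqrt{7} = 88 - - 768 \sqrt{7} = 88 + 768 \sqrt{7}$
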